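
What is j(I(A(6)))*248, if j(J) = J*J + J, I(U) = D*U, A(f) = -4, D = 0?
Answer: 0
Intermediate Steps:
I(U) = 0 (I(U) = 0*U = 0)
j(J) = J + J**2 (j(J) = J**2 + J = J + J**2)
j(I(A(6)))*248 = (0*(1 + 0))*248 = (0*1)*248 = 0*248 = 0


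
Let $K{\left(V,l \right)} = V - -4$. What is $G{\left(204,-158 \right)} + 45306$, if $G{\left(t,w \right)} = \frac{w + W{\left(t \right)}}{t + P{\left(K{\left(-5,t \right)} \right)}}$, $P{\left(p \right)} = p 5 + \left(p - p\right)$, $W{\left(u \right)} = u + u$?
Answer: $\frac{9016144}{199} \approx 45307.0$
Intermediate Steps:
$W{\left(u \right)} = 2 u$
$K{\left(V,l \right)} = 4 + V$ ($K{\left(V,l \right)} = V + 4 = 4 + V$)
$P{\left(p \right)} = 5 p$ ($P{\left(p \right)} = 5 p + 0 = 5 p$)
$G{\left(t,w \right)} = \frac{w + 2 t}{-5 + t}$ ($G{\left(t,w \right)} = \frac{w + 2 t}{t + 5 \left(4 - 5\right)} = \frac{w + 2 t}{t + 5 \left(-1\right)} = \frac{w + 2 t}{t - 5} = \frac{w + 2 t}{-5 + t}$)
$G{\left(204,-158 \right)} + 45306 = \frac{-158 + 2 \cdot 204}{-5 + 204} + 45306 = \frac{-158 + 408}{199} + 45306 = \frac{1}{199} \cdot 250 + 45306 = \frac{250}{199} + 45306 = \frac{9016144}{199}$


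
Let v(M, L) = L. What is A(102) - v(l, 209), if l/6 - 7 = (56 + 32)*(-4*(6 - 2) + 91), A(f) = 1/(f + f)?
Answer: -42635/204 ≈ -209.00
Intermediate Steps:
A(f) = 1/(2*f)
l = 39642 (l = 42 + 6*((56 + 32)*(-4*(6 - 2) + 91)) = 42 + 6*(88*(-4*4 + 91)) = 42 + 6*(88*(-16 + 91)) = 42 + 6*(88*75) = 42 + 6*6600 = 42 + 39600 = 39642)
A(102) - v(l, 209) = (½)/102 - 1*209 = (½)*(1/102) - 209 = 1/204 - 209 = -42635/204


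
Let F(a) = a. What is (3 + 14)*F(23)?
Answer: 391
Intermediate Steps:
(3 + 14)*F(23) = (3 + 14)*23 = 17*23 = 391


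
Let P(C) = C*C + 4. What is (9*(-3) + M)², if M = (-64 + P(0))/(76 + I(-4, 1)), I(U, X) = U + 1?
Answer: 4124961/5329 ≈ 774.06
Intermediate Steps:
I(U, X) = 1 + U
P(C) = 4 + C² (P(C) = C² + 4 = 4 + C²)
M = -60/73 (M = (-64 + (4 + 0²))/(76 + (1 - 4)) = (-64 + (4 + 0))/(76 - 3) = (-64 + 4)/73 = -60*1/73 = -60/73 ≈ -0.82192)
(9*(-3) + M)² = (9*(-3) - 60/73)² = (-27 - 60/73)² = (-2031/73)² = 4124961/5329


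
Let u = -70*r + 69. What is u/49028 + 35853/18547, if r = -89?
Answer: 110272261/53489548 ≈ 2.0616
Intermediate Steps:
u = 6299 (u = -70*(-89) + 69 = 6230 + 69 = 6299)
u/49028 + 35853/18547 = 6299/49028 + 35853/18547 = 6299*(1/49028) + 35853*(1/18547) = 6299/49028 + 2109/1091 = 110272261/53489548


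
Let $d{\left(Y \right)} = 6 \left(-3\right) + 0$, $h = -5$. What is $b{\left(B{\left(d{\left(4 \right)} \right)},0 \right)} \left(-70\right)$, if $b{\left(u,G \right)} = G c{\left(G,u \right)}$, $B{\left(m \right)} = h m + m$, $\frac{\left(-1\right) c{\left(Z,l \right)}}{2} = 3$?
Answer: $0$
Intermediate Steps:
$c{\left(Z,l \right)} = -6$ ($c{\left(Z,l \right)} = \left(-2\right) 3 = -6$)
$d{\left(Y \right)} = -18$ ($d{\left(Y \right)} = -18 + 0 = -18$)
$B{\left(m \right)} = - 4 m$ ($B{\left(m \right)} = - 5 m + m = - 4 m$)
$b{\left(u,G \right)} = - 6 G$ ($b{\left(u,G \right)} = G \left(-6\right) = - 6 G$)
$b{\left(B{\left(d{\left(4 \right)} \right)},0 \right)} \left(-70\right) = \left(-6\right) 0 \left(-70\right) = 0 \left(-70\right) = 0$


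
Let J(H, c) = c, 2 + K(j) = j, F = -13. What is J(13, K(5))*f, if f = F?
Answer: -39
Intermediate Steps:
K(j) = -2 + j
f = -13
J(13, K(5))*f = (-2 + 5)*(-13) = 3*(-13) = -39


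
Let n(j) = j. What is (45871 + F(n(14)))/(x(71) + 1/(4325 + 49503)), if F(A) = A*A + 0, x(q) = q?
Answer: 2479694476/3821789 ≈ 648.83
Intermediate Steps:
F(A) = A**2 (F(A) = A**2 + 0 = A**2)
(45871 + F(n(14)))/(x(71) + 1/(4325 + 49503)) = (45871 + 14**2)/(71 + 1/(4325 + 49503)) = (45871 + 196)/(71 + 1/53828) = 46067/(71 + 1/53828) = 46067/(3821789/53828) = 46067*(53828/3821789) = 2479694476/3821789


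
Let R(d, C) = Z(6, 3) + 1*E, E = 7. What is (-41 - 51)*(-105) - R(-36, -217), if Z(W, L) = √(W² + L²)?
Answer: 9653 - 3*√5 ≈ 9646.3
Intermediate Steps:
Z(W, L) = √(L² + W²)
R(d, C) = 7 + 3*√5 (R(d, C) = √(3² + 6²) + 1*7 = √(9 + 36) + 7 = √45 + 7 = 3*√5 + 7 = 7 + 3*√5)
(-41 - 51)*(-105) - R(-36, -217) = (-41 - 51)*(-105) - (7 + 3*√5) = -92*(-105) + (-7 - 3*√5) = 9660 + (-7 - 3*√5) = 9653 - 3*√5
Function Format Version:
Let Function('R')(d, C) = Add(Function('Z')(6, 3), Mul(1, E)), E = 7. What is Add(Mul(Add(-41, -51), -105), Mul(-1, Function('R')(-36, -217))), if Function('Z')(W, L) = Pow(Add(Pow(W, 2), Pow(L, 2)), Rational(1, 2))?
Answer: Add(9653, Mul(-3, Pow(5, Rational(1, 2)))) ≈ 9646.3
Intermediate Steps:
Function('Z')(W, L) = Pow(Add(Pow(L, 2), Pow(W, 2)), Rational(1, 2))
Function('R')(d, C) = Add(7, Mul(3, Pow(5, Rational(1, 2)))) (Function('R')(d, C) = Add(Pow(Add(Pow(3, 2), Pow(6, 2)), Rational(1, 2)), Mul(1, 7)) = Add(Pow(Add(9, 36), Rational(1, 2)), 7) = Add(Pow(45, Rational(1, 2)), 7) = Add(Mul(3, Pow(5, Rational(1, 2))), 7) = Add(7, Mul(3, Pow(5, Rational(1, 2)))))
Add(Mul(Add(-41, -51), -105), Mul(-1, Function('R')(-36, -217))) = Add(Mul(Add(-41, -51), -105), Mul(-1, Add(7, Mul(3, Pow(5, Rational(1, 2)))))) = Add(Mul(-92, -105), Add(-7, Mul(-3, Pow(5, Rational(1, 2))))) = Add(9660, Add(-7, Mul(-3, Pow(5, Rational(1, 2))))) = Add(9653, Mul(-3, Pow(5, Rational(1, 2))))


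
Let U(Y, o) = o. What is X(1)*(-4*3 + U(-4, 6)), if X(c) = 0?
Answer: 0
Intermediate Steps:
X(1)*(-4*3 + U(-4, 6)) = 0*(-4*3 + 6) = 0*(-12 + 6) = 0*(-6) = 0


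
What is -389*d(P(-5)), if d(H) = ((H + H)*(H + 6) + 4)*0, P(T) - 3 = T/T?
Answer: 0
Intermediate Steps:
P(T) = 4 (P(T) = 3 + T/T = 3 + 1 = 4)
d(H) = 0 (d(H) = ((2*H)*(6 + H) + 4)*0 = (2*H*(6 + H) + 4)*0 = (4 + 2*H*(6 + H))*0 = 0)
-389*d(P(-5)) = -389*0 = 0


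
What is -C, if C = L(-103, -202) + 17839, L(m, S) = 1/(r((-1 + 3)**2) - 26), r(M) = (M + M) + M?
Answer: -249745/14 ≈ -17839.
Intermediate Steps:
r(M) = 3*M (r(M) = 2*M + M = 3*M)
L(m, S) = -1/14 (L(m, S) = 1/(3*(-1 + 3)**2 - 26) = 1/(3*2**2 - 26) = 1/(3*4 - 26) = 1/(12 - 26) = 1/(-14) = -1/14)
C = 249745/14 (C = -1/14 + 17839 = 249745/14 ≈ 17839.)
-C = -1*249745/14 = -249745/14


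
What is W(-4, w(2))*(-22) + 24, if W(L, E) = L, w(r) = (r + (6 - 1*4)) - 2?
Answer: 112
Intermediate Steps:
w(r) = r (w(r) = (r + (6 - 4)) - 2 = (r + 2) - 2 = (2 + r) - 2 = r)
W(-4, w(2))*(-22) + 24 = -4*(-22) + 24 = 88 + 24 = 112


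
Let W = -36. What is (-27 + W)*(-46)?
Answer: 2898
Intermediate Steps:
(-27 + W)*(-46) = (-27 - 36)*(-46) = -63*(-46) = 2898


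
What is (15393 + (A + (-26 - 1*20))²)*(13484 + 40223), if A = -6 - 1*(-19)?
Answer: 885198774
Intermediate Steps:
A = 13 (A = -6 + 19 = 13)
(15393 + (A + (-26 - 1*20))²)*(13484 + 40223) = (15393 + (13 + (-26 - 1*20))²)*(13484 + 40223) = (15393 + (13 + (-26 - 20))²)*53707 = (15393 + (13 - 46)²)*53707 = (15393 + (-33)²)*53707 = (15393 + 1089)*53707 = 16482*53707 = 885198774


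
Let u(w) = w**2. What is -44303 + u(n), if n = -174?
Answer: -14027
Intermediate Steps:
-44303 + u(n) = -44303 + (-174)**2 = -44303 + 30276 = -14027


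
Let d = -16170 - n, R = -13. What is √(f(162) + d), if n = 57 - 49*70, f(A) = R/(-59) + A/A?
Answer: I*√44542109/59 ≈ 113.12*I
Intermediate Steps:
f(A) = 72/59 (f(A) = -13/(-59) + A/A = -13*(-1/59) + 1 = 13/59 + 1 = 72/59)
n = -3373 (n = 57 - 3430 = -3373)
d = -12797 (d = -16170 - 1*(-3373) = -16170 + 3373 = -12797)
√(f(162) + d) = √(72/59 - 12797) = √(-754951/59) = I*√44542109/59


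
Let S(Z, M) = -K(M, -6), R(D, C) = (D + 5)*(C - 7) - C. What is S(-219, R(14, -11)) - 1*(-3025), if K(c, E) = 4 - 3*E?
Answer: 3003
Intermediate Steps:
R(D, C) = -C + (-7 + C)*(5 + D) (R(D, C) = (5 + D)*(-7 + C) - C = (-7 + C)*(5 + D) - C = -C + (-7 + C)*(5 + D))
S(Z, M) = -22 (S(Z, M) = -(4 - 3*(-6)) = -(4 + 18) = -1*22 = -22)
S(-219, R(14, -11)) - 1*(-3025) = -22 - 1*(-3025) = -22 + 3025 = 3003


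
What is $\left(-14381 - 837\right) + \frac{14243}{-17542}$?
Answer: $- \frac{266968399}{17542} \approx -15219.0$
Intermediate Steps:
$\left(-14381 - 837\right) + \frac{14243}{-17542} = -15218 + 14243 \left(- \frac{1}{17542}\right) = -15218 - \frac{14243}{17542} = - \frac{266968399}{17542}$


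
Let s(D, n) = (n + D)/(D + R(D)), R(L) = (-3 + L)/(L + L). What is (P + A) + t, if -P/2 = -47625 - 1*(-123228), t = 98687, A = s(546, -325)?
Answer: -10447261631/198925 ≈ -52519.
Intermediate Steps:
R(L) = (-3 + L)/(2*L) (R(L) = (-3 + L)/((2*L)) = (-3 + L)*(1/(2*L)) = (-3 + L)/(2*L))
s(D, n) = (D + n)/(D + (-3 + D)/(2*D)) (s(D, n) = (n + D)/(D + (-3 + D)/(2*D)) = (D + n)/(D + (-3 + D)/(2*D)))
A = 80444/198925 (A = 2*546*(546 - 325)/(-3 + 546 + 2*546²) = 2*546*221/(-3 + 546 + 2*298116) = 2*546*221/(-3 + 546 + 596232) = 2*546*221/596775 = 2*546*(1/596775)*221 = 80444/198925 ≈ 0.40439)
P = -151206 (P = -2*(-47625 - 1*(-123228)) = -2*(-47625 + 123228) = -2*75603 = -151206)
(P + A) + t = (-151206 + 80444/198925) + 98687 = -30078573106/198925 + 98687 = -10447261631/198925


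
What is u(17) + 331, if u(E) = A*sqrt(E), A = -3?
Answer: 331 - 3*sqrt(17) ≈ 318.63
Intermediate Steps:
u(E) = -3*sqrt(E)
u(17) + 331 = -3*sqrt(17) + 331 = 331 - 3*sqrt(17)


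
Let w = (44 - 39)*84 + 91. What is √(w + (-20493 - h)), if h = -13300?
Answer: I*√6682 ≈ 81.744*I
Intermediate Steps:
w = 511 (w = 5*84 + 91 = 420 + 91 = 511)
√(w + (-20493 - h)) = √(511 + (-20493 - 1*(-13300))) = √(511 + (-20493 + 13300)) = √(511 - 7193) = √(-6682) = I*√6682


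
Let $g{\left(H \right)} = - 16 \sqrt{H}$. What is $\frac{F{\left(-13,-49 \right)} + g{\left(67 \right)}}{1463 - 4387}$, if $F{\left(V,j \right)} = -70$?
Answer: $\frac{35}{1462} + \frac{4 \sqrt{67}}{731} \approx 0.06873$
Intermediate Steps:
$\frac{F{\left(-13,-49 \right)} + g{\left(67 \right)}}{1463 - 4387} = \frac{-70 - 16 \sqrt{67}}{1463 - 4387} = \frac{-70 - 16 \sqrt{67}}{-2924} = \left(-70 - 16 \sqrt{67}\right) \left(- \frac{1}{2924}\right) = \frac{35}{1462} + \frac{4 \sqrt{67}}{731}$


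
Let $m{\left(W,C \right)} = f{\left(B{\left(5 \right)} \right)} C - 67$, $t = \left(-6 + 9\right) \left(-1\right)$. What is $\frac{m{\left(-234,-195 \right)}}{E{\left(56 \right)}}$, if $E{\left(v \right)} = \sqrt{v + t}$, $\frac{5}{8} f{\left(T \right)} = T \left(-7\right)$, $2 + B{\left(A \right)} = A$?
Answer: $\frac{6485 \sqrt{53}}{53} \approx 890.78$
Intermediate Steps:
$B{\left(A \right)} = -2 + A$
$f{\left(T \right)} = - \frac{56 T}{5}$ ($f{\left(T \right)} = \frac{8 T \left(-7\right)}{5} = \frac{8 \left(- 7 T\right)}{5} = - \frac{56 T}{5}$)
$t = -3$ ($t = 3 \left(-1\right) = -3$)
$E{\left(v \right)} = \sqrt{-3 + v}$ ($E{\left(v \right)} = \sqrt{v - 3} = \sqrt{-3 + v}$)
$m{\left(W,C \right)} = -67 - \frac{168 C}{5}$ ($m{\left(W,C \right)} = - \frac{56 \left(-2 + 5\right)}{5} C - 67 = \left(- \frac{56}{5}\right) 3 C - 67 = - \frac{168 C}{5} - 67 = -67 - \frac{168 C}{5}$)
$\frac{m{\left(-234,-195 \right)}}{E{\left(56 \right)}} = \frac{-67 - -6552}{\sqrt{-3 + 56}} = \frac{-67 + 6552}{\sqrt{53}} = 6485 \frac{\sqrt{53}}{53} = \frac{6485 \sqrt{53}}{53}$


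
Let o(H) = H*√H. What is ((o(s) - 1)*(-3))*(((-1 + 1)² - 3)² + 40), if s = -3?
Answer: 147 + 441*I*√3 ≈ 147.0 + 763.83*I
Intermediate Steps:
o(H) = H^(3/2)
((o(s) - 1)*(-3))*(((-1 + 1)² - 3)² + 40) = (((-3)^(3/2) - 1)*(-3))*(((-1 + 1)² - 3)² + 40) = ((-3*I*√3 - 1)*(-3))*((0² - 3)² + 40) = ((-1 - 3*I*√3)*(-3))*((0 - 3)² + 40) = (3 + 9*I*√3)*((-3)² + 40) = (3 + 9*I*√3)*(9 + 40) = (3 + 9*I*√3)*49 = 147 + 441*I*√3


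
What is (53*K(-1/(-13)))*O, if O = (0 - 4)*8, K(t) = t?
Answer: -1696/13 ≈ -130.46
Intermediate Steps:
O = -32 (O = -4*8 = -32)
(53*K(-1/(-13)))*O = (53*(-1/(-13)))*(-32) = (53*(-1*(-1/13)))*(-32) = (53*(1/13))*(-32) = (53/13)*(-32) = -1696/13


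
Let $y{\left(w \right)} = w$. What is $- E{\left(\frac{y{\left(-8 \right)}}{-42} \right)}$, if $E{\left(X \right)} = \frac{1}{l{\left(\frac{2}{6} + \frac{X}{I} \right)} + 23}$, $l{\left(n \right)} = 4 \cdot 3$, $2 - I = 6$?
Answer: $- \frac{1}{35} \approx -0.028571$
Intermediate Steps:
$I = -4$ ($I = 2 - 6 = -4$)
$l{\left(n \right)} = 12$
$E{\left(X \right)} = \frac{1}{35}$ ($E{\left(X \right)} = \frac{1}{12 + 23} = \frac{1}{35}$)
$- E{\left(\frac{y{\left(-8 \right)}}{-42} \right)} = \left(-1\right) \frac{1}{35} = - \frac{1}{35}$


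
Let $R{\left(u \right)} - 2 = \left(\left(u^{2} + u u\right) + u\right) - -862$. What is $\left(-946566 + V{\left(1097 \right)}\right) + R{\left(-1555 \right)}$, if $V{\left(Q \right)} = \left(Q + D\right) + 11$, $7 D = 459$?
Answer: $\frac{27229766}{7} \approx 3.89 \cdot 10^{6}$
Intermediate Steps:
$D = \frac{459}{7}$ ($D = \frac{1}{7} \cdot 459 = \frac{459}{7} \approx 65.571$)
$R{\left(u \right)} = 864 + u + 2 u^{2}$ ($R{\left(u \right)} = 2 - \left(-862 - u - u^{2} - u u\right) = 2 + \left(\left(\left(u^{2} + u^{2}\right) + u\right) + 862\right) = 2 + \left(\left(2 u^{2} + u\right) + 862\right) = 2 + \left(\left(u + 2 u^{2}\right) + 862\right) = 2 + \left(862 + u + 2 u^{2}\right) = 864 + u + 2 u^{2}$)
$V{\left(Q \right)} = \frac{536}{7} + Q$ ($V{\left(Q \right)} = \left(Q + \frac{459}{7}\right) + 11 = \left(\frac{459}{7} + Q\right) + 11 = \frac{536}{7} + Q$)
$\left(-946566 + V{\left(1097 \right)}\right) + R{\left(-1555 \right)} = \left(-946566 + \left(\frac{536}{7} + 1097\right)\right) + \left(864 - 1555 + 2 \left(-1555\right)^{2}\right) = \left(-946566 + \frac{8215}{7}\right) + \left(864 - 1555 + 2 \cdot 2418025\right) = - \frac{6617747}{7} + \left(864 - 1555 + 4836050\right) = - \frac{6617747}{7} + 4835359 = \frac{27229766}{7}$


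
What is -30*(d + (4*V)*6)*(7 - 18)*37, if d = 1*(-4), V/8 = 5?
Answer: 11672760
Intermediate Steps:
V = 40 (V = 8*5 = 40)
d = -4
-30*(d + (4*V)*6)*(7 - 18)*37 = -30*(-4 + (4*40)*6)*(7 - 18)*37 = -30*(-4 + 160*6)*(-11)*37 = -30*(-4 + 960)*(-11)*37 = -28680*(-11)*37 = -30*(-10516)*37 = 315480*37 = 11672760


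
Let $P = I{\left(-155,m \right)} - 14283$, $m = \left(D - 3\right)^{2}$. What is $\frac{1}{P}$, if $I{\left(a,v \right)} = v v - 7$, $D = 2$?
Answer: $- \frac{1}{14289} \approx -6.9984 \cdot 10^{-5}$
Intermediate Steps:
$m = 1$ ($m = \left(2 - 3\right)^{2} = \left(-1\right)^{2} = 1$)
$I{\left(a,v \right)} = -7 + v^{2}$ ($I{\left(a,v \right)} = v^{2} - 7 = -7 + v^{2}$)
$P = -14289$ ($P = \left(-7 + 1^{2}\right) - 14283 = \left(-7 + 1\right) - 14283 = -6 - 14283 = -14289$)
$\frac{1}{P} = \frac{1}{-14289} = - \frac{1}{14289}$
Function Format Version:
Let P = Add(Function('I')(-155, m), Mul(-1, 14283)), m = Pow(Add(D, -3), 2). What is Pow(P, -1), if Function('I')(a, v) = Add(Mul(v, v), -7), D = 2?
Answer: Rational(-1, 14289) ≈ -6.9984e-5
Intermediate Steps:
m = 1 (m = Pow(Add(2, -3), 2) = Pow(-1, 2) = 1)
Function('I')(a, v) = Add(-7, Pow(v, 2)) (Function('I')(a, v) = Add(Pow(v, 2), -7) = Add(-7, Pow(v, 2)))
P = -14289 (P = Add(Add(-7, Pow(1, 2)), Mul(-1, 14283)) = Add(Add(-7, 1), -14283) = Add(-6, -14283) = -14289)
Pow(P, -1) = Pow(-14289, -1) = Rational(-1, 14289)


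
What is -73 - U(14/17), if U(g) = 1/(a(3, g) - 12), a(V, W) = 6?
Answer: -437/6 ≈ -72.833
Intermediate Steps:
U(g) = -⅙ (U(g) = 1/(6 - 12) = 1/(-6) = -⅙)
-73 - U(14/17) = -73 - 1*(-⅙) = -73 + ⅙ = -437/6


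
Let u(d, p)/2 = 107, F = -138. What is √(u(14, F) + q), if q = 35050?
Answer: 8*√551 ≈ 187.79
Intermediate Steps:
u(d, p) = 214 (u(d, p) = 2*107 = 214)
√(u(14, F) + q) = √(214 + 35050) = √35264 = 8*√551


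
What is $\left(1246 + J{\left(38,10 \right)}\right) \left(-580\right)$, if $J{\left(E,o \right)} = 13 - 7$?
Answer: $-726160$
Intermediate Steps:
$J{\left(E,o \right)} = 6$
$\left(1246 + J{\left(38,10 \right)}\right) \left(-580\right) = \left(1246 + 6\right) \left(-580\right) = 1252 \left(-580\right) = -726160$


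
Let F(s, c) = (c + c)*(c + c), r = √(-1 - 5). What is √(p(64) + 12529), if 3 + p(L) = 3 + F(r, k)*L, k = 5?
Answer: √18929 ≈ 137.58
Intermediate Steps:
r = I*√6 (r = √(-6) = I*√6 ≈ 2.4495*I)
F(s, c) = 4*c² (F(s, c) = (2*c)*(2*c) = 4*c²)
p(L) = 100*L (p(L) = -3 + (3 + (4*5²)*L) = -3 + (3 + (4*25)*L) = -3 + (3 + 100*L) = 100*L)
√(p(64) + 12529) = √(100*64 + 12529) = √(6400 + 12529) = √18929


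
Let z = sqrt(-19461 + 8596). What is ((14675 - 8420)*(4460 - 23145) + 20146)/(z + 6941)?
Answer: -811087285789/48188346 + 116854529*I*sqrt(10865)/48188346 ≈ -16832.0 + 252.77*I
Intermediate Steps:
z = I*sqrt(10865) (z = sqrt(-10865) = I*sqrt(10865) ≈ 104.24*I)
((14675 - 8420)*(4460 - 23145) + 20146)/(z + 6941) = ((14675 - 8420)*(4460 - 23145) + 20146)/(I*sqrt(10865) + 6941) = (6255*(-18685) + 20146)/(6941 + I*sqrt(10865)) = (-116874675 + 20146)/(6941 + I*sqrt(10865)) = -116854529/(6941 + I*sqrt(10865))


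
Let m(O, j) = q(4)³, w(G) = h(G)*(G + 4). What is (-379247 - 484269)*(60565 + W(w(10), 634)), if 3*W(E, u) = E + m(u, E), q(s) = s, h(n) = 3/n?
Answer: -784777157056/15 ≈ -5.2319e+10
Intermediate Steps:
w(G) = 3*(4 + G)/G (w(G) = (3/G)*(G + 4) = (3/G)*(4 + G) = 3*(4 + G)/G)
m(O, j) = 64 (m(O, j) = 4³ = 64)
W(E, u) = 64/3 + E/3 (W(E, u) = (E + 64)/3 = (64 + E)/3 = 64/3 + E/3)
(-379247 - 484269)*(60565 + W(w(10), 634)) = (-379247 - 484269)*(60565 + (64/3 + (3 + 12/10)/3)) = -863516*(60565 + (64/3 + (3 + 12*(⅒))/3)) = -863516*(60565 + (64/3 + (3 + 6/5)/3)) = -863516*(60565 + (64/3 + (⅓)*(21/5))) = -863516*(60565 + (64/3 + 7/5)) = -863516*(60565 + 341/15) = -863516*908816/15 = -784777157056/15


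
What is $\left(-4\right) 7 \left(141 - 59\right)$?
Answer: $-2296$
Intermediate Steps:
$\left(-4\right) 7 \left(141 - 59\right) = - 28 \left(141 - 59\right) = \left(-28\right) 82 = -2296$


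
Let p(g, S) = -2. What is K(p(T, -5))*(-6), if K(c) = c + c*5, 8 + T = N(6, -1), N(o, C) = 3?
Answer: 72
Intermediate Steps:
T = -5 (T = -8 + 3 = -5)
K(c) = 6*c (K(c) = c + 5*c = 6*c)
K(p(T, -5))*(-6) = (6*(-2))*(-6) = -12*(-6) = 72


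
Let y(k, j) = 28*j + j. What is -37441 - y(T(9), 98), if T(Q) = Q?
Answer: -40283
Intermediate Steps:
y(k, j) = 29*j
-37441 - y(T(9), 98) = -37441 - 29*98 = -37441 - 1*2842 = -37441 - 2842 = -40283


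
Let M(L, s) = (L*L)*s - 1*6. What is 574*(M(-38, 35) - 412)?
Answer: 28770028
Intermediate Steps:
M(L, s) = -6 + s*L**2 (M(L, s) = L**2*s - 6 = s*L**2 - 6 = -6 + s*L**2)
574*(M(-38, 35) - 412) = 574*((-6 + 35*(-38)**2) - 412) = 574*((-6 + 35*1444) - 412) = 574*((-6 + 50540) - 412) = 574*(50534 - 412) = 574*50122 = 28770028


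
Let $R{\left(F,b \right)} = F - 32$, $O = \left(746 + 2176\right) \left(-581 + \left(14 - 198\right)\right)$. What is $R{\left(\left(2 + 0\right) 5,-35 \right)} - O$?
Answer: $2235308$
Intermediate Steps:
$O = -2235330$ ($O = 2922 \left(-581 + \left(14 - 198\right)\right) = 2922 \left(-581 - 184\right) = 2922 \left(-765\right) = -2235330$)
$R{\left(F,b \right)} = -32 + F$
$R{\left(\left(2 + 0\right) 5,-35 \right)} - O = \left(-32 + \left(2 + 0\right) 5\right) - -2235330 = \left(-32 + 2 \cdot 5\right) + 2235330 = \left(-32 + 10\right) + 2235330 = -22 + 2235330 = 2235308$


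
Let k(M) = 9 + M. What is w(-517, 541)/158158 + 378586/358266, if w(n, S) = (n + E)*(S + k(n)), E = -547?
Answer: 153561587/183969591 ≈ 0.83471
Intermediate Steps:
w(n, S) = (-547 + n)*(9 + S + n) (w(n, S) = (n - 547)*(S + (9 + n)) = (-547 + n)*(9 + S + n))
w(-517, 541)/158158 + 378586/358266 = (-4923 + (-517)**2 - 547*541 - 538*(-517) + 541*(-517))/158158 + 378586/358266 = (-4923 + 267289 - 295927 + 278146 - 279697)*(1/158158) + 378586*(1/358266) = -35112*1/158158 + 189293/179133 = -228/1027 + 189293/179133 = 153561587/183969591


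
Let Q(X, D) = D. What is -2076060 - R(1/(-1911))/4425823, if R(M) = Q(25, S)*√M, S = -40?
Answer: -2076060 + 40*I*√39/1208249679 ≈ -2.0761e+6 + 2.0675e-7*I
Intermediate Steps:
R(M) = -40*√M
-2076060 - R(1/(-1911))/4425823 = -2076060 - (-40*I*√39/273)/4425823 = -2076060 - (-40)*I*√39/1208249679 = -2076060 + 40*I*√39/1208249679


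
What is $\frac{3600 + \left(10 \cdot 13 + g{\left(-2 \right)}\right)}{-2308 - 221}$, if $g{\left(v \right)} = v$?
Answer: $- \frac{3728}{2529} \approx -1.4741$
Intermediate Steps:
$\frac{3600 + \left(10 \cdot 13 + g{\left(-2 \right)}\right)}{-2308 - 221} = \frac{3600 + \left(10 \cdot 13 - 2\right)}{-2308 - 221} = \frac{3600 + \left(130 - 2\right)}{-2529} = \left(3600 + 128\right) \left(- \frac{1}{2529}\right) = 3728 \left(- \frac{1}{2529}\right) = - \frac{3728}{2529}$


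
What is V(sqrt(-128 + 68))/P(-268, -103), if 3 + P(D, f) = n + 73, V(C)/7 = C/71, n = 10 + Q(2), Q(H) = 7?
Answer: 14*I*sqrt(15)/6177 ≈ 0.008778*I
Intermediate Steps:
n = 17 (n = 10 + 7 = 17)
V(C) = 7*C/71 (V(C) = 7*(C/71) = 7*C/71)
P(D, f) = 87 (P(D, f) = -3 + (17 + 73) = -3 + 90 = 87)
V(sqrt(-128 + 68))/P(-268, -103) = (7*sqrt(-128 + 68)/71)/87 = (7*sqrt(-60)/71)*(1/87) = (7*(2*I*sqrt(15))/71)*(1/87) = (14*I*sqrt(15)/71)*(1/87) = 14*I*sqrt(15)/6177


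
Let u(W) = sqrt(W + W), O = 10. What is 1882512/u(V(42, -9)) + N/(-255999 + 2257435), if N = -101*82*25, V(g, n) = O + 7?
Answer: -103525/1000718 + 55368*sqrt(34) ≈ 3.2285e+5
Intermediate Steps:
V(g, n) = 17 (V(g, n) = 10 + 7 = 17)
u(W) = sqrt(2)*sqrt(W) (u(W) = sqrt(2*W) = sqrt(2)*sqrt(W))
N = -207050 (N = -8282*25 = -207050)
1882512/u(V(42, -9)) + N/(-255999 + 2257435) = 1882512/((sqrt(2)*sqrt(17))) - 207050/(-255999 + 2257435) = 1882512/(sqrt(34)) - 207050/2001436 = 1882512*(sqrt(34)/34) - 207050*1/2001436 = 55368*sqrt(34) - 103525/1000718 = -103525/1000718 + 55368*sqrt(34)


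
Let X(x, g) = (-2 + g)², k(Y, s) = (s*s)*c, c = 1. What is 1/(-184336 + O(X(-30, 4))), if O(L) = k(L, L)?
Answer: -1/184320 ≈ -5.4253e-6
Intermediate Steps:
k(Y, s) = s² (k(Y, s) = (s*s)*1 = s²*1 = s²)
O(L) = L²
1/(-184336 + O(X(-30, 4))) = 1/(-184336 + ((-2 + 4)²)²) = 1/(-184336 + (2²)²) = 1/(-184336 + 4²) = 1/(-184336 + 16) = 1/(-184320) = -1/184320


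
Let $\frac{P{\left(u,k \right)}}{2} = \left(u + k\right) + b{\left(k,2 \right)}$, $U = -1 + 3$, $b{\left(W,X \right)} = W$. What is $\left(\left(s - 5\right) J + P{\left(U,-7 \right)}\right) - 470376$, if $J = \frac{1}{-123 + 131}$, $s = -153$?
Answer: $- \frac{1881679}{4} \approx -4.7042 \cdot 10^{5}$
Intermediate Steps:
$J = \frac{1}{8} \approx 0.125$
$U = 2$
$P{\left(u,k \right)} = 2 u + 4 k$ ($P{\left(u,k \right)} = 2 \left(\left(u + k\right) + k\right) = 2 \left(\left(k + u\right) + k\right) = 2 \left(u + 2 k\right) = 2 u + 4 k$)
$\left(\left(s - 5\right) J + P{\left(U,-7 \right)}\right) - 470376 = \left(\left(-153 - 5\right) \frac{1}{8} + \left(2 \cdot 2 + 4 \left(-7\right)\right)\right) - 470376 = \left(\left(-158\right) \frac{1}{8} + \left(4 - 28\right)\right) - 470376 = \left(- \frac{79}{4} - 24\right) - 470376 = - \frac{175}{4} - 470376 = - \frac{1881679}{4}$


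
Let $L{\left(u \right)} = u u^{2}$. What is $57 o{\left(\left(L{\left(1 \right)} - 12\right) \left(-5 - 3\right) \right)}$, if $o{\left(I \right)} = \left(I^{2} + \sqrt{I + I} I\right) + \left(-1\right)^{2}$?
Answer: $441465 + 20064 \sqrt{11} \approx 5.0801 \cdot 10^{5}$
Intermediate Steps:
$L{\left(u \right)} = u^{3}$
$o{\left(I \right)} = 1 + I^{2} + \sqrt{2} I^{\frac{3}{2}}$ ($o{\left(I \right)} = \left(I^{2} + \sqrt{2 I} I\right) + 1 = \left(I^{2} + \sqrt{2} \sqrt{I} I\right) + 1 = \left(I^{2} + \sqrt{2} I^{\frac{3}{2}}\right) + 1 = 1 + I^{2} + \sqrt{2} I^{\frac{3}{2}}$)
$57 o{\left(\left(L{\left(1 \right)} - 12\right) \left(-5 - 3\right) \right)} = 57 \left(1 + \left(\left(1^{3} - 12\right) \left(-5 - 3\right)\right)^{2} + \sqrt{2} \left(\left(1^{3} - 12\right) \left(-5 - 3\right)\right)^{\frac{3}{2}}\right) = 57 \left(1 + \left(\left(1 - 12\right) \left(-8\right)\right)^{2} + \sqrt{2} \left(\left(1 - 12\right) \left(-8\right)\right)^{\frac{3}{2}}\right) = 57 \left(1 + \left(\left(-11\right) \left(-8\right)\right)^{2} + \sqrt{2} \left(\left(-11\right) \left(-8\right)\right)^{\frac{3}{2}}\right) = 57 \left(1 + 88^{2} + \sqrt{2} \cdot 88^{\frac{3}{2}}\right) = 57 \left(1 + 7744 + \sqrt{2} \cdot 176 \sqrt{22}\right) = 57 \left(1 + 7744 + 352 \sqrt{11}\right) = 57 \left(7745 + 352 \sqrt{11}\right) = 441465 + 20064 \sqrt{11}$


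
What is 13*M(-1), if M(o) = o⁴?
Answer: 13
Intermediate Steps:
13*M(-1) = 13*(-1)⁴ = 13*1 = 13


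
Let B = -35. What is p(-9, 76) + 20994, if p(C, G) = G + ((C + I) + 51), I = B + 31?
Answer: 21108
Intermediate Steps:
I = -4 (I = -35 + 31 = -4)
p(C, G) = 47 + C + G (p(C, G) = G + ((C - 4) + 51) = G + ((-4 + C) + 51) = G + (47 + C) = 47 + C + G)
p(-9, 76) + 20994 = (47 - 9 + 76) + 20994 = 114 + 20994 = 21108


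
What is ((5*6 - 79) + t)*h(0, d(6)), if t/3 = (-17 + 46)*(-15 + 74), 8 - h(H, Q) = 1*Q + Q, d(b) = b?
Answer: -20336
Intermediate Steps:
h(H, Q) = 8 - 2*Q (h(H, Q) = 8 - (1*Q + Q) = 8 - (Q + Q) = 8 - 2*Q)
t = 5133 (t = 3*((-17 + 46)*(-15 + 74)) = 3*(29*59) = 3*1711 = 5133)
((5*6 - 79) + t)*h(0, d(6)) = ((5*6 - 79) + 5133)*(8 - 2*6) = ((30 - 79) + 5133)*(8 - 12) = (-49 + 5133)*(-4) = 5084*(-4) = -20336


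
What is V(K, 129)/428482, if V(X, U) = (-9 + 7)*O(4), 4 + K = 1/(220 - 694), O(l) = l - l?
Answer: 0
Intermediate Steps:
O(l) = 0
K = -1897/474 (K = -4 + 1/(220 - 694) = -4 + 1/(-474) = -4 - 1/474 = -1897/474 ≈ -4.0021)
V(X, U) = 0 (V(X, U) = (-9 + 7)*0 = -2*0 = 0)
V(K, 129)/428482 = 0/428482 = 0*(1/428482) = 0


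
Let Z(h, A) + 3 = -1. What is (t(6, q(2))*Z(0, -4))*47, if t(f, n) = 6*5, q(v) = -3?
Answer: -5640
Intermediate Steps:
Z(h, A) = -4 (Z(h, A) = -3 - 1 = -4)
t(f, n) = 30
(t(6, q(2))*Z(0, -4))*47 = (30*(-4))*47 = -120*47 = -5640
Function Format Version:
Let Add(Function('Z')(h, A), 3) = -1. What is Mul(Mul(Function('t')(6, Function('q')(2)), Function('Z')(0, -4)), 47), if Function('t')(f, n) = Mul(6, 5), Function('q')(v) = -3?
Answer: -5640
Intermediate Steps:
Function('Z')(h, A) = -4 (Function('Z')(h, A) = Add(-3, -1) = -4)
Function('t')(f, n) = 30
Mul(Mul(Function('t')(6, Function('q')(2)), Function('Z')(0, -4)), 47) = Mul(Mul(30, -4), 47) = Mul(-120, 47) = -5640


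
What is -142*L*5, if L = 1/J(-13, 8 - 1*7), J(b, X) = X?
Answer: -710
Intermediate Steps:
L = 1 (L = 1/(8 - 1*7) = 1/(8 - 7) = 1/1 = 1)
-142*L*5 = -142*1*5 = -142*5 = -710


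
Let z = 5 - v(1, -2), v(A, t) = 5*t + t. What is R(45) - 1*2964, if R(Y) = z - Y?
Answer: -2992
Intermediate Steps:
v(A, t) = 6*t
z = 17 (z = 5 - 6*(-2) = 5 - 1*(-12) = 5 + 12 = 17)
R(Y) = 17 - Y
R(45) - 1*2964 = (17 - 1*45) - 1*2964 = (17 - 45) - 2964 = -28 - 2964 = -2992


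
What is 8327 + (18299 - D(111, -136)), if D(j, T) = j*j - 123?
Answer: 14428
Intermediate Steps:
D(j, T) = -123 + j² (D(j, T) = j² - 123 = -123 + j²)
8327 + (18299 - D(111, -136)) = 8327 + (18299 - (-123 + 111²)) = 8327 + (18299 - (-123 + 12321)) = 8327 + (18299 - 1*12198) = 8327 + (18299 - 12198) = 8327 + 6101 = 14428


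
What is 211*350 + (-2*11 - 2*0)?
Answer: 73828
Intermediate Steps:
211*350 + (-2*11 - 2*0) = 73850 + (-22 + 0) = 73850 - 22 = 73828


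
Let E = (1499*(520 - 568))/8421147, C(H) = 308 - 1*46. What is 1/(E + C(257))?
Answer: 2807049/735422854 ≈ 0.0038169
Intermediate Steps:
C(H) = 262 (C(H) = 308 - 46 = 262)
E = -23984/2807049 (E = (1499*(-48))*(1/8421147) = -71952*1/8421147 = -23984/2807049 ≈ -0.0085442)
1/(E + C(257)) = 1/(-23984/2807049 + 262) = 1/(735422854/2807049) = 2807049/735422854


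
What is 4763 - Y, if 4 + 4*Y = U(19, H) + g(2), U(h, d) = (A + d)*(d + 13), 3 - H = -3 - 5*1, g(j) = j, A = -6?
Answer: 9467/2 ≈ 4733.5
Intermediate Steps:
H = 11 (H = 3 - (-3 - 5*1) = 3 - (-3 - 5) = 3 - 1*(-8) = 3 + 8 = 11)
U(h, d) = (-6 + d)*(13 + d) (U(h, d) = (-6 + d)*(d + 13) = (-6 + d)*(13 + d))
Y = 59/2 (Y = -1 + ((-78 + 11² + 7*11) + 2)/4 = -1 + ((-78 + 121 + 77) + 2)/4 = -1 + (120 + 2)/4 = -1 + (¼)*122 = -1 + 61/2 = 59/2 ≈ 29.500)
4763 - Y = 4763 - 1*59/2 = 4763 - 59/2 = 9467/2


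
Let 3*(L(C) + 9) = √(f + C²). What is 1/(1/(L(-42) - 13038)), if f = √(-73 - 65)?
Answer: -13047 + √(1764 + I*√138)/3 ≈ -13033.0 + 0.046616*I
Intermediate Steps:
f = I*√138 (f = √(-138) = I*√138 ≈ 11.747*I)
L(C) = -9 + √(C² + I*√138)/3 (L(C) = -9 + √(I*√138 + C²)/3 = -9 + √(C² + I*√138)/3)
1/(1/(L(-42) - 13038)) = 1/(1/((-9 + √((-42)² + I*√138)/3) - 13038)) = 1/(1/((-9 + √(1764 + I*√138)/3) - 13038)) = 1/(1/(-13047 + √(1764 + I*√138)/3)) = -13047 + √(1764 + I*√138)/3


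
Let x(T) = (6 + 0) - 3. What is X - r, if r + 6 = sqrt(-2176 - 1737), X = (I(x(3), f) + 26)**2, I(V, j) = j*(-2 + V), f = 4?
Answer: 906 - I*sqrt(3913) ≈ 906.0 - 62.554*I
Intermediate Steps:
x(T) = 3 (x(T) = 6 - 3 = 3)
X = 900 (X = (4*(-2 + 3) + 26)**2 = (4*1 + 26)**2 = (4 + 26)**2 = 30**2 = 900)
r = -6 + I*sqrt(3913) (r = -6 + sqrt(-2176 - 1737) = -6 + sqrt(-3913) = -6 + I*sqrt(3913) ≈ -6.0 + 62.554*I)
X - r = 900 - (-6 + I*sqrt(3913)) = 900 + (6 - I*sqrt(3913)) = 906 - I*sqrt(3913)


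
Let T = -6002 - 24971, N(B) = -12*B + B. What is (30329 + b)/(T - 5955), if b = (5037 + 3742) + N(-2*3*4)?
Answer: -9843/9232 ≈ -1.0662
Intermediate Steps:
N(B) = -11*B
T = -30973
b = 9043 (b = (5037 + 3742) - 11*(-2*3)*4 = 8779 - (-66)*4 = 8779 - 11*(-24) = 8779 + 264 = 9043)
(30329 + b)/(T - 5955) = (30329 + 9043)/(-30973 - 5955) = 39372/(-36928) = 39372*(-1/36928) = -9843/9232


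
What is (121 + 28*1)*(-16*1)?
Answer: -2384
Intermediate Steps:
(121 + 28*1)*(-16*1) = (121 + 28)*(-16) = 149*(-16) = -2384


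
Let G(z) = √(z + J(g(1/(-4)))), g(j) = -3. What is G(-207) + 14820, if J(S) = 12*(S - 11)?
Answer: 14820 + 5*I*√15 ≈ 14820.0 + 19.365*I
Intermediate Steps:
J(S) = -132 + 12*S (J(S) = 12*(-11 + S) = -132 + 12*S)
G(z) = √(-168 + z) (G(z) = √(z + (-132 + 12*(-3))) = √(z + (-132 - 36)) = √(z - 168) = √(-168 + z))
G(-207) + 14820 = √(-168 - 207) + 14820 = √(-375) + 14820 = 5*I*√15 + 14820 = 14820 + 5*I*√15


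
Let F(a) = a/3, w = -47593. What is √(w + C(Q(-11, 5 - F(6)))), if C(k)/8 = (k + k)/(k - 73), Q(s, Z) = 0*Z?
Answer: I*√47593 ≈ 218.16*I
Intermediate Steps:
F(a) = a/3 (F(a) = a*(⅓) = a/3)
Q(s, Z) = 0
C(k) = 16*k/(-73 + k) (C(k) = 8*((k + k)/(k - 73)) = 8*((2*k)/(-73 + k)) = 8*(2*k/(-73 + k)) = 16*k/(-73 + k))
√(w + C(Q(-11, 5 - F(6)))) = √(-47593 + 16*0/(-73 + 0)) = √(-47593 + 16*0/(-73)) = √(-47593 + 16*0*(-1/73)) = √(-47593 + 0) = √(-47593) = I*√47593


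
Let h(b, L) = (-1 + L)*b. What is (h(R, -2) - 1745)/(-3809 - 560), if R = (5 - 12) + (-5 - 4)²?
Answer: 1967/4369 ≈ 0.45022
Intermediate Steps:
R = 74 (R = -7 + (-9)² = -7 + 81 = 74)
h(b, L) = b*(-1 + L)
(h(R, -2) - 1745)/(-3809 - 560) = (74*(-1 - 2) - 1745)/(-3809 - 560) = (74*(-3) - 1745)/(-4369) = (-222 - 1745)*(-1/4369) = -1967*(-1/4369) = 1967/4369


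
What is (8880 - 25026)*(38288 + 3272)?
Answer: -671027760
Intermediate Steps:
(8880 - 25026)*(38288 + 3272) = -16146*41560 = -671027760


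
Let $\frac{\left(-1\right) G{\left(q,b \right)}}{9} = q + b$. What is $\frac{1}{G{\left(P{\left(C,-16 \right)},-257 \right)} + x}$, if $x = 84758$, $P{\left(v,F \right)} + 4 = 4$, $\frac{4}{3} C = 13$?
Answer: $\frac{1}{87071} \approx 1.1485 \cdot 10^{-5}$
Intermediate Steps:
$C = \frac{39}{4}$ ($C = \frac{3}{4} \cdot 13 = \frac{39}{4} \approx 9.75$)
$P{\left(v,F \right)} = 0$ ($P{\left(v,F \right)} = -4 + 4 = 0$)
$G{\left(q,b \right)} = - 9 b - 9 q$ ($G{\left(q,b \right)} = - 9 \left(q + b\right) = - 9 \left(b + q\right) = - 9 b - 9 q$)
$\frac{1}{G{\left(P{\left(C,-16 \right)},-257 \right)} + x} = \frac{1}{\left(\left(-9\right) \left(-257\right) - 0\right) + 84758} = \frac{1}{\left(2313 + 0\right) + 84758} = \frac{1}{2313 + 84758} = \frac{1}{87071}$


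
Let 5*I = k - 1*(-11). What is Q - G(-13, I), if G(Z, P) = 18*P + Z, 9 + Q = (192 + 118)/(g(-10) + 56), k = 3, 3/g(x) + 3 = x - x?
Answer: -2242/55 ≈ -40.764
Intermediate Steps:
g(x) = -1 (g(x) = 3/(-3 + (x - x)) = 3/(-3 + 0) = 3/(-3) = 3*(-1/3) = -1)
I = 14/5 (I = (3 - 1*(-11))/5 = (3 + 11)/5 = (1/5)*14 = 14/5 ≈ 2.8000)
Q = -37/11 (Q = -9 + (192 + 118)/(-1 + 56) = -9 + 310/55 = -9 + 310*(1/55) = -9 + 62/11 = -37/11 ≈ -3.3636)
G(Z, P) = Z + 18*P
Q - G(-13, I) = -37/11 - (-13 + 18*(14/5)) = -37/11 - (-13 + 252/5) = -37/11 - 1*187/5 = -37/11 - 187/5 = -2242/55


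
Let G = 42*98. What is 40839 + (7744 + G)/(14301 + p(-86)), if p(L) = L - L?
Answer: 584050399/14301 ≈ 40840.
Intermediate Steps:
p(L) = 0
G = 4116
40839 + (7744 + G)/(14301 + p(-86)) = 40839 + (7744 + 4116)/(14301 + 0) = 40839 + 11860/14301 = 584050399/14301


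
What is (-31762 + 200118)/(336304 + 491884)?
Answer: 42089/207047 ≈ 0.20328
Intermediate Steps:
(-31762 + 200118)/(336304 + 491884) = 168356/828188 = 168356*(1/828188) = 42089/207047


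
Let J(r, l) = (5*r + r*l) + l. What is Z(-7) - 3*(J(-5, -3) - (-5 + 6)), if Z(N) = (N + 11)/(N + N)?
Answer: 292/7 ≈ 41.714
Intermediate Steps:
J(r, l) = l + 5*r + l*r (J(r, l) = (5*r + l*r) + l = l + 5*r + l*r)
Z(N) = (11 + N)/(2*N) (Z(N) = (11 + N)/((2*N)) = (11 + N)*(1/(2*N)) = (11 + N)/(2*N))
Z(-7) - 3*(J(-5, -3) - (-5 + 6)) = (½)*(11 - 7)/(-7) - 3*((-3 + 5*(-5) - 3*(-5)) - (-5 + 6)) = (½)*(-⅐)*4 - 3*((-3 - 25 + 15) - 1*1) = -2/7 - 3*(-13 - 1) = -2/7 - 3*(-14) = -2/7 + 42 = 292/7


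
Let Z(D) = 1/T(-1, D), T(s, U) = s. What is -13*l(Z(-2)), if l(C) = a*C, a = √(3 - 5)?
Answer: 13*I*√2 ≈ 18.385*I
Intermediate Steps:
a = I*√2 (a = √(-2) = I*√2 ≈ 1.4142*I)
Z(D) = -1 (Z(D) = 1/(-1) = -1)
l(C) = I*C*√2 (l(C) = (I*√2)*C = I*C*√2)
-13*l(Z(-2)) = -13*I*(-1)*√2 = -(-13)*I*√2 = 13*I*√2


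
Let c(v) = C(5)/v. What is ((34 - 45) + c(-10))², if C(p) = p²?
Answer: 729/4 ≈ 182.25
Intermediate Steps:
c(v) = 25/v (c(v) = 5²/v = 25/v)
((34 - 45) + c(-10))² = ((34 - 45) + 25/(-10))² = (-11 + 25*(-⅒))² = (-11 - 5/2)² = (-27/2)² = 729/4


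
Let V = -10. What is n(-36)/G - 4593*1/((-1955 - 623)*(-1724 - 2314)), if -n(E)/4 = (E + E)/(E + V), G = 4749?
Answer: -222301603/126338793092 ≈ -0.0017596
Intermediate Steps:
n(E) = -8*E/(-10 + E) (n(E) = -4*(E + E)/(E - 10) = -4*2*E/(-10 + E) = -8*E/(-10 + E))
n(-36)/G - 4593*1/((-1955 - 623)*(-1724 - 2314)) = -8*(-36)/(-10 - 36)/4749 - 4593*1/((-1955 - 623)*(-1724 - 2314)) = -8*(-36)/(-46)*(1/4749) - 4593/((-4038*(-2578))) = -8*(-36)*(-1/46)*(1/4749) - 4593/10409964 = -144/23*1/4749 - 4593*1/10409964 = -48/36409 - 1531/3469988 = -222301603/126338793092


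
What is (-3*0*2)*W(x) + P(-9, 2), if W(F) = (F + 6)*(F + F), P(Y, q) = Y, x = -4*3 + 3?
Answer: -9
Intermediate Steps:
x = -9 (x = -12 + 3 = -9)
W(F) = 2*F*(6 + F) (W(F) = (6 + F)*(2*F) = 2*F*(6 + F))
(-3*0*2)*W(x) + P(-9, 2) = (-3*0*2)*(2*(-9)*(6 - 9)) - 9 = (0*2)*(2*(-9)*(-3)) - 9 = 0*54 - 9 = 0 - 9 = -9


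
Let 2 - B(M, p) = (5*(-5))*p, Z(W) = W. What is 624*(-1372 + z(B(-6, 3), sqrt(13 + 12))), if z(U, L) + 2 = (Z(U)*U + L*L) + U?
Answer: 2905968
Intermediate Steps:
B(M, p) = 2 + 25*p (B(M, p) = 2 - 5*(-5)*p = 2 - (-25)*p = 2 + 25*p)
z(U, L) = -2 + U + L**2 + U**2 (z(U, L) = -2 + ((U*U + L*L) + U) = -2 + ((U**2 + L**2) + U) = -2 + ((L**2 + U**2) + U) = -2 + (U + L**2 + U**2) = -2 + U + L**2 + U**2)
624*(-1372 + z(B(-6, 3), sqrt(13 + 12))) = 624*(-1372 + (-2 + (2 + 25*3) + (sqrt(13 + 12))**2 + (2 + 25*3)**2)) = 624*(-1372 + (-2 + (2 + 75) + (sqrt(25))**2 + (2 + 75)**2)) = 624*(-1372 + (-2 + 77 + 5**2 + 77**2)) = 624*(-1372 + (-2 + 77 + 25 + 5929)) = 624*(-1372 + 6029) = 624*4657 = 2905968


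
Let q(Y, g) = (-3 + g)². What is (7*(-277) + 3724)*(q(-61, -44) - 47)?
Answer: 3859170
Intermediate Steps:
(7*(-277) + 3724)*(q(-61, -44) - 47) = (7*(-277) + 3724)*((-3 - 44)² - 47) = (-1939 + 3724)*((-47)² - 47) = 1785*(2209 - 47) = 1785*2162 = 3859170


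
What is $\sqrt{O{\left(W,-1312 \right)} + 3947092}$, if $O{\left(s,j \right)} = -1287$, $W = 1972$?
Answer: $\sqrt{3945805} \approx 1986.4$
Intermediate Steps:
$\sqrt{O{\left(W,-1312 \right)} + 3947092} = \sqrt{-1287 + 3947092} = \sqrt{3945805}$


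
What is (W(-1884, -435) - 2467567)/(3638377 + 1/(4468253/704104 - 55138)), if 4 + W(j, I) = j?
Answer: -95860336666666045/141236039587081219 ≈ -0.67872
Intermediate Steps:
W(j, I) = -4 + j
(W(-1884, -435) - 2467567)/(3638377 + 1/(4468253/704104 - 55138)) = ((-4 - 1884) - 2467567)/(3638377 + 1/(4468253/704104 - 55138)) = (-1888 - 2467567)/(3638377 + 1/(4468253*(1/704104) - 55138)) = -2469455/(3638377 + 1/(4468253/704104 - 55138)) = -2469455/(3638377 + 1/(-38818418099/704104)) = -2469455/(3638377 - 704104/38818418099) = -2469455/141236039587081219/38818418099 = -2469455*38818418099/141236039587081219 = -95860336666666045/141236039587081219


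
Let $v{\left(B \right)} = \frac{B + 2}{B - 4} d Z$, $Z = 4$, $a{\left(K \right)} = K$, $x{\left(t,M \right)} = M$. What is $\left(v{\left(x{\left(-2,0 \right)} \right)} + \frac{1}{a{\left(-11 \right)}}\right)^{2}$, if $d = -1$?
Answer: $\frac{441}{121} \approx 3.6446$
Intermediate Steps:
$v{\left(B \right)} = - \frac{4 \left(2 + B\right)}{-4 + B}$ ($v{\left(B \right)} = \frac{B + 2}{B - 4} \left(-1\right) 4 = \frac{2 + B}{-4 + B} \left(-1\right) 4 = - \frac{2 + B}{-4 + B} 4 = - \frac{4 \left(2 + B\right)}{-4 + B}$)
$\left(v{\left(x{\left(-2,0 \right)} \right)} + \frac{1}{a{\left(-11 \right)}}\right)^{2} = \left(\frac{4 \left(-2 - 0\right)}{-4 + 0} + \frac{1}{-11}\right)^{2} = \left(\frac{4 \left(-2 + 0\right)}{-4} - \frac{1}{11}\right)^{2} = \left(4 \left(- \frac{1}{4}\right) \left(-2\right) - \frac{1}{11}\right)^{2} = \left(2 - \frac{1}{11}\right)^{2} = \left(\frac{21}{11}\right)^{2} = \frac{441}{121}$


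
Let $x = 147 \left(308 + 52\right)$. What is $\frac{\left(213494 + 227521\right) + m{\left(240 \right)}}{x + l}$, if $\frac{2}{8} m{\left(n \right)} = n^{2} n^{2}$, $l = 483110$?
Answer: $\frac{2654296203}{107206} \approx 24759.0$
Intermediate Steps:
$m{\left(n \right)} = 4 n^{4}$ ($m{\left(n \right)} = 4 n^{2} n^{2} = 4 n^{4}$)
$x = 52920$ ($x = 147 \cdot 360 = 52920$)
$\frac{\left(213494 + 227521\right) + m{\left(240 \right)}}{x + l} = \frac{\left(213494 + 227521\right) + 4 \cdot 240^{4}}{52920 + 483110} = \frac{441015 + 4 \cdot 3317760000}{536030} = \left(441015 + 13271040000\right) \frac{1}{536030} = 13271481015 \cdot \frac{1}{536030} = \frac{2654296203}{107206}$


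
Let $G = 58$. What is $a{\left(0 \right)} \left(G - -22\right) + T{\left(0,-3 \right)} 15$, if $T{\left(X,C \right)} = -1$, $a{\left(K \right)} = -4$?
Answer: $-335$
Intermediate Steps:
$a{\left(0 \right)} \left(G - -22\right) + T{\left(0,-3 \right)} 15 = - 4 \left(58 - -22\right) - 15 = - 4 \left(58 + 22\right) - 15 = \left(-4\right) 80 - 15 = -320 - 15 = -335$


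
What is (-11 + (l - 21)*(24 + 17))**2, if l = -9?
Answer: 1540081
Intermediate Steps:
(-11 + (l - 21)*(24 + 17))**2 = (-11 + (-9 - 21)*(24 + 17))**2 = (-11 - 30*41)**2 = (-11 - 1230)**2 = (-1241)**2 = 1540081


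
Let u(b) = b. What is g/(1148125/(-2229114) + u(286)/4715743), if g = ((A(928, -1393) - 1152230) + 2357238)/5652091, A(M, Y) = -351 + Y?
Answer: -12648625425455315328/30598300604458071661 ≈ -0.41338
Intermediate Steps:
g = 1203264/5652091 (g = (((-351 - 1393) - 1152230) + 2357238)/5652091 = ((-1744 - 1152230) + 2357238)*(1/5652091) = (-1153974 + 2357238)*(1/5652091) = 1203264*(1/5652091) = 1203264/5652091 ≈ 0.21289)
g/(1148125/(-2229114) + u(286)/4715743) = 1203264/(5652091*(1148125/(-2229114) + 286/4715743)) = 1203264/(5652091*(1148125*(-1/2229114) + 286*(1/4715743))) = 1203264/(5652091*(-1148125/2229114 + 286/4715743)) = 1203264/(5652091*(-5413624905271/10511928741702)) = (1203264/5652091)*(-10511928741702/5413624905271) = -12648625425455315328/30598300604458071661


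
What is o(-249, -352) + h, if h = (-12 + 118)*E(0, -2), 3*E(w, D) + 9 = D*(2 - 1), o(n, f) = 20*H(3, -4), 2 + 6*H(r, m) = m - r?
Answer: -1256/3 ≈ -418.67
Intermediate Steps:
H(r, m) = -1/3 - r/6 + m/6 (H(r, m) = -1/3 + (m - r)/6 = -1/3 + (-r/6 + m/6) = -1/3 - r/6 + m/6)
o(n, f) = -30 (o(n, f) = 20*(-1/3 - 1/6*3 + (1/6)*(-4)) = 20*(-1/3 - 1/2 - 2/3) = 20*(-3/2) = -30)
E(w, D) = -3 + D/3 (E(w, D) = -3 + (D*(2 - 1))/3 = -3 + (D*1)/3 = -3 + D/3)
h = -1166/3 (h = (-12 + 118)*(-3 + (1/3)*(-2)) = 106*(-3 - 2/3) = 106*(-11/3) = -1166/3 ≈ -388.67)
o(-249, -352) + h = -30 - 1166/3 = -1256/3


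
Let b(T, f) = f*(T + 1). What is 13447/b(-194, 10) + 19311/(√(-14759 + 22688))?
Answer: -13447/1930 + 6437*√881/881 ≈ 209.90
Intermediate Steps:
b(T, f) = f*(1 + T)
13447/b(-194, 10) + 19311/(√(-14759 + 22688)) = 13447/((10*(1 - 194))) + 19311/(√(-14759 + 22688)) = 13447/((10*(-193))) + 19311/(√7929) = 13447/(-1930) + 19311/((3*√881)) = 13447*(-1/1930) + 19311*(√881/2643) = -13447/1930 + 6437*√881/881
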